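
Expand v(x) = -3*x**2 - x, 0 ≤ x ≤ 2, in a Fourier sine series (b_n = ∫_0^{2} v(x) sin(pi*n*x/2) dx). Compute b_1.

b_1 = ∫_0^{2} (-3*x**2 - x) sin(pi*x/2) dx.
Integrating by parts twice (tabular method), an antiderivative of (-3*x**2 - x) sin(pi*x/2) is 6*x**2*cos(pi*x/2)/pi - 24*x*sin(pi*x/2)/pi**2 + 2*x*cos(pi*x/2)/pi - 4*sin(pi*x/2)/pi**2 - 48*cos(pi*x/2)/pi**3; evaluating from 0 to 2: ∫_{0}^{2} (-3*x**2 - x) sin(pi*x/2) dx = (-28/pi + 48/pi**3) - (-48/pi**3) = -28/pi + 96/pi**3.
Hence b_1 = -28/pi + 96/pi**3.

-28/pi + 96/pi**3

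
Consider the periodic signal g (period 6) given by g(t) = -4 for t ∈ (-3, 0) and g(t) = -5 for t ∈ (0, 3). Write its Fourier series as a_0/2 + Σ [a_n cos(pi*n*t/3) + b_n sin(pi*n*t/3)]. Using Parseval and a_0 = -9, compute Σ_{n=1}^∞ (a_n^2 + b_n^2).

1/2

Parseval: a_0^2/2 + Σ_{n≥1} (a_n^2+b_n^2) = 1/3 ∫_{-3}^{3} g(t)^2 dt = 41.
Subtract a_0^2/2 = 81/2: Σ (a_n^2+b_n^2) = 1/2.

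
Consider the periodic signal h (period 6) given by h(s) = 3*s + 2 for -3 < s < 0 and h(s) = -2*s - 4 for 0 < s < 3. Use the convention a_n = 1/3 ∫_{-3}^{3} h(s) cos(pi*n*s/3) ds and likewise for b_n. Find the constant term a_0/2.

a_0 = 1/3 ∫_{-3}^{3} h(s) ds = 1/3 · (-57/2) = -19/2.
So the constant term a_0/2 = -19/4.

-19/4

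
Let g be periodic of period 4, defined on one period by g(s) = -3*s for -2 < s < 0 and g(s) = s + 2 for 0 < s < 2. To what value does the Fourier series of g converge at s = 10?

s = 10 differs from s = 2 by 2 full period(s), and the series is 4-periodic.
At s = 2 the one-sided limits are g(2^-) = 4 and g(2^+) = 6.
By Dirichlet's theorem the series converges to their average, [(4) + (6)]/2 = 5.

5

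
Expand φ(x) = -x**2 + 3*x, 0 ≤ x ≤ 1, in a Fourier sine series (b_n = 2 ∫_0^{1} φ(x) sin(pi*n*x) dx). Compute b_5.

b_5 = 2 ∫_0^{1} (-x**2 + 3*x) sin(5*pi*x) dx.
Integrating by parts twice (tabular method), an antiderivative of (-x**2 + 3*x) sin(5*pi*x) is x**2*cos(5*pi*x)/(5*pi) - 2*x*sin(5*pi*x)/(25*pi**2) - 3*x*cos(5*pi*x)/(5*pi) + 3*sin(5*pi*x)/(25*pi**2) - 2*cos(5*pi*x)/(125*pi**3); evaluating from 0 to 1: ∫_{0}^{1} (-x**2 + 3*x) sin(5*pi*x) dx = (2*(1 + 25*pi**2)/(125*pi**3)) - (-2/(125*pi**3)) = 2*(2 + 25*pi**2)/(125*pi**3).
Hence b_5 = 2·(2*(2 + 25*pi**2)/(125*pi**3)) = 4*(2 + 25*pi**2)/(125*pi**3).

4*(2 + 25*pi**2)/(125*pi**3)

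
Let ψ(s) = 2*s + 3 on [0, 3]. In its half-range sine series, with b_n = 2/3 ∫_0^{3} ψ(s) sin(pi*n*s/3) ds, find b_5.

b_5 = 2/3 ∫_0^{3} (2*s + 3) sin(5*pi*s/3) ds.
Integrating by parts (boundary term plus one more integral), an antiderivative of (2*s + 3) sin(5*pi*s/3) is -6*s*cos(5*pi*s/3)/(5*pi) + 18*sin(5*pi*s/3)/(25*pi**2) - 9*cos(5*pi*s/3)/(5*pi); evaluating from 0 to 3: ∫_{0}^{3} (2*s + 3) sin(5*pi*s/3) ds = (27/(5*pi)) - (-9/(5*pi)) = 36/(5*pi).
Hence b_5 = (2/3)·(36/(5*pi)) = 24/(5*pi).

24/(5*pi)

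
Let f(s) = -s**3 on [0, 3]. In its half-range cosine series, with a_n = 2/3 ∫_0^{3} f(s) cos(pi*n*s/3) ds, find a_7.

a_7 = 2/3 ∫_0^{3} (-s**3) cos(7*pi*s/3) ds.
Integrating by parts three times (tabular method), an antiderivative of (-s**3) cos(7*pi*s/3) is -3*s**3*sin(7*pi*s/3)/(7*pi) - 27*s**2*cos(7*pi*s/3)/(49*pi**2) + 162*s*sin(7*pi*s/3)/(343*pi**3) + 486*cos(7*pi*s/3)/(2401*pi**4); evaluating from 0 to 3: ∫_{0}^{3} (-s**3) cos(7*pi*s/3) ds = (243*(-2 + 49*pi**2)/(2401*pi**4)) - (486/(2401*pi**4)) = 243*(-4 + 49*pi**2)/(2401*pi**4).
Hence a_7 = (2/3)·(243*(-4 + 49*pi**2)/(2401*pi**4)) = 162*(-4 + 49*pi**2)/(2401*pi**4).

162*(-4 + 49*pi**2)/(2401*pi**4)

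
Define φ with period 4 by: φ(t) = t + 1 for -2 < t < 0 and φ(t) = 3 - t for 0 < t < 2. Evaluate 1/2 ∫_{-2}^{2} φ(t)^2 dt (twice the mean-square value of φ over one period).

14/3

1/2 ∫_{-2}^{2} φ(t)^2 dt = 1/2 · (28/3) = 14/3.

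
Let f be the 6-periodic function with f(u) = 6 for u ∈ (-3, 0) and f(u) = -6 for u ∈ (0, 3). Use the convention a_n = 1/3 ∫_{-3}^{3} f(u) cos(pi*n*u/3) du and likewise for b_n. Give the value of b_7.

b_7 = 1/3 ∫_{-3}^{3} f(u) sin(7*pi*u/3) du.
f is odd and sin(7*pi*u/3) is odd, so the integrand is even and b_7 = 2/3 ∫_0^{3} f(u) sin(7*pi*u/3) du.
Directly, an antiderivative of (-6) sin(7*pi*u/3) is 18*cos(7*pi*u/3)/(7*pi); evaluating from 0 to 3: ∫_{0}^{3} (-6) sin(7*pi*u/3) du = (-18/(7*pi)) - (18/(7*pi)) = -36/(7*pi).
Hence b_7 = (2/3)·(-36/(7*pi)) = -24/(7*pi).

-24/(7*pi)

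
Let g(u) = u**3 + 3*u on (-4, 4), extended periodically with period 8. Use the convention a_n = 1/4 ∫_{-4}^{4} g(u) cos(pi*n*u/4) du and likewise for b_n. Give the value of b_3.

8*(-32 + 57*pi**2)/(9*pi**3)

b_3 = 1/4 ∫_{-4}^{4} g(u) sin(3*pi*u/4) du.
g is odd and sin(3*pi*u/4) is odd, so the integrand is even and b_3 = 1/2 ∫_0^{4} g(u) sin(3*pi*u/4) du.
Integrating by parts three times (tabular method), an antiderivative of (u**3 + 3*u) sin(3*pi*u/4) is -4*u**3*cos(3*pi*u/4)/(3*pi) + 16*u**2*sin(3*pi*u/4)/(3*pi**2) - 4*u*cos(3*pi*u/4)/pi + 128*u*cos(3*pi*u/4)/(9*pi**3) - 512*sin(3*pi*u/4)/(27*pi**4) + 16*sin(3*pi*u/4)/(3*pi**2); evaluating from 0 to 4: ∫_{0}^{4} (u**3 + 3*u) sin(3*pi*u/4) du = (16*(-32 + 57*pi**2)/(9*pi**3)) - (0) = 16*(-32 + 57*pi**2)/(9*pi**3).
Hence b_3 = (1/2)·(16*(-32 + 57*pi**2)/(9*pi**3)) = 8*(-32 + 57*pi**2)/(9*pi**3).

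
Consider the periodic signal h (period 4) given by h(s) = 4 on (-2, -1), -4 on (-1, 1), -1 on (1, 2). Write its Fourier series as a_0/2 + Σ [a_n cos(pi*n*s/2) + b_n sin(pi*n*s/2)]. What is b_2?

5/pi

b_2 = 1/2 ∫_{-2}^{2} h(s) sin(pi*s) ds.
Split the integral at the breakpoints.
Directly, an antiderivative of (4) sin(pi*s) is -4*cos(pi*s)/pi; evaluating from -2 to -1: ∫_{-2}^{-1} (4) sin(pi*s) ds = (4/pi) - (-4/pi) = 8/pi.
Directly, an antiderivative of (-4) sin(pi*s) is 4*cos(pi*s)/pi; evaluating from -1 to 1: ∫_{-1}^{1} (-4) sin(pi*s) ds = (-4/pi) - (-4/pi) = 0.
Directly, an antiderivative of (-1) sin(pi*s) is cos(pi*s)/pi; evaluating from 1 to 2: ∫_{1}^{2} (-1) sin(pi*s) ds = (1/pi) - (-1/pi) = 2/pi.
Summing the pieces and multiplying by (1/2) gives b_2 = 5/pi.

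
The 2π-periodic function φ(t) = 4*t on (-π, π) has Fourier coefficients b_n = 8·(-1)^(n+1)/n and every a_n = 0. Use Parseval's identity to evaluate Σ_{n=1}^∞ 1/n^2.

Parseval: Σ b_n^2 = (1/π) ∫_{-π}^{π} φ(t)^2 dt = 32*pi**2/3.
Σ b_n^2 = Σ 64/n^2, so Σ 1/n^2 = (32*pi**2/3)/64 = pi**2/6.

pi**2/6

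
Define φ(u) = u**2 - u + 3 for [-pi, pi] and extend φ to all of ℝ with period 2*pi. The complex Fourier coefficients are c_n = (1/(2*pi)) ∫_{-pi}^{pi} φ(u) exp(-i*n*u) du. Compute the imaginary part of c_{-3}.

Since φ is real-valued, Im(c_{-3}) = -(1/(2*pi)) ∫_{-pi}^{pi} φ(u) sin(-3*u) du = b_{3}/2.
Integrating by parts twice (tabular method), an antiderivative of (u**2 - u + 3) sin(-3*u) is u**2*cos(3*u)/3 - 2*u*sin(3*u)/9 - u*cos(3*u)/3 + sin(3*u)/9 + 25*cos(3*u)/27; evaluating from -pi to pi: ∫_{-pi}^{pi} (u**2 - u + 3) sin(-3*u) du = (-pi**2/3 - 25/27 + pi/3) - (-pi**2/3 - pi/3 - 25/27) = 2*pi/3.
Hence Im(c_{-3}) = (-1/(2*pi))·(2*pi/3) = -1/3.

-1/3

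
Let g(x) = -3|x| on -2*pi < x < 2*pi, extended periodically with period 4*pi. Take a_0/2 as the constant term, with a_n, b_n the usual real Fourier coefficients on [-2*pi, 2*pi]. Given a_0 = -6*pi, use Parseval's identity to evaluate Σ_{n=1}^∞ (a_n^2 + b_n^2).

Parseval: a_0^2/2 + Σ_{n≥1} (a_n^2+b_n^2) = (1/(2*pi)) ∫_{-2*pi}^{2*pi} g(x)^2 dx = 24*pi**2.
Subtract a_0^2/2 = 18*pi**2: Σ (a_n^2+b_n^2) = 6*pi**2.

6*pi**2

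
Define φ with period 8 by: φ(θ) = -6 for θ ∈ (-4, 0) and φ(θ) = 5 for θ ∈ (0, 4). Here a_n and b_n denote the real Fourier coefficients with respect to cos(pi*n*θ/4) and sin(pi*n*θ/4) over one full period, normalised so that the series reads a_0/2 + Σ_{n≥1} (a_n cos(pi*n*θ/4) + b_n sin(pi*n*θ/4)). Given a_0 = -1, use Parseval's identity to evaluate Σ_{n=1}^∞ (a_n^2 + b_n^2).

121/2

Parseval: a_0^2/2 + Σ_{n≥1} (a_n^2+b_n^2) = 1/4 ∫_{-4}^{4} φ(θ)^2 dθ = 61.
Subtract a_0^2/2 = 1/2: Σ (a_n^2+b_n^2) = 121/2.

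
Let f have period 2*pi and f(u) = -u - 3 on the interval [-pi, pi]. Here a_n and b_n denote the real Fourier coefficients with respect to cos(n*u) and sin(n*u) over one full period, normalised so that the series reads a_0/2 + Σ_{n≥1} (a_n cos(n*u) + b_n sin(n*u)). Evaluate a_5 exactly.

a_5 = 1/pi ∫_{-pi}^{pi} f(u) cos(5*u) du.
Integrating by parts (boundary term plus one more integral), an antiderivative of (-u - 3) cos(5*u) is -u*sin(5*u)/5 - 3*sin(5*u)/5 - cos(5*u)/25; evaluating from -pi to pi: ∫_{-pi}^{pi} (-u - 3) cos(5*u) du = (1/25) - (1/25) = 0.
Hence a_5 = (1/pi)·(0) = 0.

0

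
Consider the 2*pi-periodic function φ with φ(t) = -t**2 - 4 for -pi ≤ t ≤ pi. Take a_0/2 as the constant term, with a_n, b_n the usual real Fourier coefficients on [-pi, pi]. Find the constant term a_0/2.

a_0 = 1/pi ∫_{-pi}^{pi} φ(t) dt = 1/pi · (-2*pi*(pi**2 + 12)/3) = -8 - 2*pi**2/3.
So the constant term a_0/2 = -4 - pi**2/3.

-4 - pi**2/3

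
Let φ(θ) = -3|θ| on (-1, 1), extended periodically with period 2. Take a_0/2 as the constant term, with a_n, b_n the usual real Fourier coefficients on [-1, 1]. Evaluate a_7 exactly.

a_7 = ∫_{-1}^{1} φ(θ) cos(7*pi*θ) dθ.
φ is even and cos(7*pi*θ) is even, so the integrand is even and a_7 = 2 ∫_0^{1} φ(θ) cos(7*pi*θ) dθ.
Integrating by parts (boundary term plus one more integral), an antiderivative of (-3*θ) cos(7*pi*θ) is -3*θ*sin(7*pi*θ)/(7*pi) - 3*cos(7*pi*θ)/(49*pi**2); evaluating from 0 to 1: ∫_{0}^{1} (-3*θ) cos(7*pi*θ) dθ = (3/(49*pi**2)) - (-3/(49*pi**2)) = 6/(49*pi**2).
Hence a_7 = 2·(6/(49*pi**2)) = 12/(49*pi**2).

12/(49*pi**2)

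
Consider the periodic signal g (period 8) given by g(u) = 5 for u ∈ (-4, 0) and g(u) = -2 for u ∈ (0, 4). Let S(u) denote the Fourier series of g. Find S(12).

3/2

u = 12 differs from u = 4 by 1 full period(s), and the series is 8-periodic.
At u = 4 the one-sided limits are g(4^-) = -2 and g(4^+) = 5.
By Dirichlet's theorem the series converges to their average, [(-2) + (5)]/2 = 3/2.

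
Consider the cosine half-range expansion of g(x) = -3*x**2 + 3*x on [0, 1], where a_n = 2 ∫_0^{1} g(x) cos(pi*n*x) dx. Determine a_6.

-1/(3*pi**2)

a_6 = 2 ∫_0^{1} (-3*x**2 + 3*x) cos(6*pi*x) dx.
Integrating by parts twice (tabular method), an antiderivative of (-3*x**2 + 3*x) cos(6*pi*x) is -x**2*sin(6*pi*x)/(2*pi) + x*sin(6*pi*x)/(2*pi) - x*cos(6*pi*x)/(6*pi**2) + sin(6*pi*x)/(36*pi**3) + cos(6*pi*x)/(12*pi**2); evaluating from 0 to 1: ∫_{0}^{1} (-3*x**2 + 3*x) cos(6*pi*x) dx = (-1/(12*pi**2)) - (1/(12*pi**2)) = -1/(6*pi**2).
Hence a_6 = 2·(-1/(6*pi**2)) = -1/(3*pi**2).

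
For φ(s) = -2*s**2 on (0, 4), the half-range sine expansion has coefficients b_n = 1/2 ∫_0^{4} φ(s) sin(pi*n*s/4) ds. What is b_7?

b_7 = 1/2 ∫_0^{4} (-2*s**2) sin(7*pi*s/4) ds.
Integrating by parts twice (tabular method), an antiderivative of (-2*s**2) sin(7*pi*s/4) is 8*s**2*cos(7*pi*s/4)/(7*pi) - 64*s*sin(7*pi*s/4)/(49*pi**2) - 256*cos(7*pi*s/4)/(343*pi**3); evaluating from 0 to 4: ∫_{0}^{4} (-2*s**2) sin(7*pi*s/4) ds = (128*(2 - 49*pi**2)/(343*pi**3)) - (-256/(343*pi**3)) = 128*(4 - 49*pi**2)/(343*pi**3).
Hence b_7 = (1/2)·(128*(4 - 49*pi**2)/(343*pi**3)) = 64*(4 - 49*pi**2)/(343*pi**3).

64*(4 - 49*pi**2)/(343*pi**3)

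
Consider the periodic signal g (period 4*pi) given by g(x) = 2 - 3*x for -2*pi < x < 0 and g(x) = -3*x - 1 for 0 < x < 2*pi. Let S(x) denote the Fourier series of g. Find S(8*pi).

x = 8*pi differs from x = 0 by 2 full period(s), and the series is 4*pi-periodic.
At x = 0 the one-sided limits are g(0^-) = 2 and g(0^+) = -1.
By Dirichlet's theorem the series converges to their average, [(2) + (-1)]/2 = 1/2.

1/2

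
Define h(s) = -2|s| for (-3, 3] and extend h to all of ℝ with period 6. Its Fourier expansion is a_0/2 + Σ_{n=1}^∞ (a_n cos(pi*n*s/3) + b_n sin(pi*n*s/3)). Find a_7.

a_7 = 1/3 ∫_{-3}^{3} h(s) cos(7*pi*s/3) ds.
h is even and cos(7*pi*s/3) is even, so the integrand is even and a_7 = 2/3 ∫_0^{3} h(s) cos(7*pi*s/3) ds.
Integrating by parts (boundary term plus one more integral), an antiderivative of (-2*s) cos(7*pi*s/3) is -6*s*sin(7*pi*s/3)/(7*pi) - 18*cos(7*pi*s/3)/(49*pi**2); evaluating from 0 to 3: ∫_{0}^{3} (-2*s) cos(7*pi*s/3) ds = (18/(49*pi**2)) - (-18/(49*pi**2)) = 36/(49*pi**2).
Hence a_7 = (2/3)·(36/(49*pi**2)) = 24/(49*pi**2).

24/(49*pi**2)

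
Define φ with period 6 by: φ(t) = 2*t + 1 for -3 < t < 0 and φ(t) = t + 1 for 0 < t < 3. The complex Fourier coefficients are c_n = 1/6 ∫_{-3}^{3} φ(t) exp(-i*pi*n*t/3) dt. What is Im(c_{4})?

9/(8*pi)

Since φ is real-valued, Im(c_{4}) = -1/6 ∫_{-3}^{3} φ(t) sin(4*pi*t/3) dt = -b_{4}/2.
Split the integral at the breakpoints.
Integrating by parts (boundary term plus one more integral), an antiderivative of (2*t + 1) sin(4*pi*t/3) is -3*t*cos(4*pi*t/3)/(2*pi) + 9*sin(4*pi*t/3)/(8*pi**2) - 3*cos(4*pi*t/3)/(4*pi); evaluating from -3 to 0: ∫_{-3}^{0} (2*t + 1) sin(4*pi*t/3) dt = (-3/(4*pi)) - (15/(4*pi)) = -9/(2*pi).
Integrating by parts (boundary term plus one more integral), an antiderivative of (t + 1) sin(4*pi*t/3) is -3*t*cos(4*pi*t/3)/(4*pi) + 9*sin(4*pi*t/3)/(16*pi**2) - 3*cos(4*pi*t/3)/(4*pi); evaluating from 0 to 3: ∫_{0}^{3} (t + 1) sin(4*pi*t/3) dt = (-3/pi) - (-3/(4*pi)) = -9/(4*pi).
So ∫_{-3}^{3} φ(t) sin(4*pi*t/3) dt = -27/(4*pi).
Hence Im(c_{4}) = (-1/6)·(-27/(4*pi)) = 9/(8*pi).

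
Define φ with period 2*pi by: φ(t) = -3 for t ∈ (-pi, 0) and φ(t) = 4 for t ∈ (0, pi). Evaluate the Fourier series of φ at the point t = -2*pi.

1/2

t = -2*pi differs from t = 0 by -1 full period(s), and the series is 2*pi-periodic.
At t = 0 the one-sided limits are φ(0^-) = -3 and φ(0^+) = 4.
By Dirichlet's theorem the series converges to their average, [(-3) + (4)]/2 = 1/2.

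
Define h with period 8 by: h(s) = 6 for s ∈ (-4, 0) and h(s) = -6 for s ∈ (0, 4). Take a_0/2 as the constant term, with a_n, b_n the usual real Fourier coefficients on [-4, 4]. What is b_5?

-24/(5*pi)

b_5 = 1/4 ∫_{-4}^{4} h(s) sin(5*pi*s/4) ds.
h is odd and sin(5*pi*s/4) is odd, so the integrand is even and b_5 = 1/2 ∫_0^{4} h(s) sin(5*pi*s/4) ds.
Directly, an antiderivative of (-6) sin(5*pi*s/4) is 24*cos(5*pi*s/4)/(5*pi); evaluating from 0 to 4: ∫_{0}^{4} (-6) sin(5*pi*s/4) ds = (-24/(5*pi)) - (24/(5*pi)) = -48/(5*pi).
Hence b_5 = (1/2)·(-48/(5*pi)) = -24/(5*pi).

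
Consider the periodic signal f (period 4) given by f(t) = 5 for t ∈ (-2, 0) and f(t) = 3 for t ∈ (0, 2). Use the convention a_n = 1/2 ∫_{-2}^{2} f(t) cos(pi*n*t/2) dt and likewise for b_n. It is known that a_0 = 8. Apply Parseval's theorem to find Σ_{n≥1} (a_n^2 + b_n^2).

Parseval: a_0^2/2 + Σ_{n≥1} (a_n^2+b_n^2) = 1/2 ∫_{-2}^{2} f(t)^2 dt = 34.
Subtract a_0^2/2 = 32: Σ (a_n^2+b_n^2) = 2.

2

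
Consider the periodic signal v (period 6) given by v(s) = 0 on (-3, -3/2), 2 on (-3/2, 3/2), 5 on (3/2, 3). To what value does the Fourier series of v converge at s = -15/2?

1

s = -15/2 differs from s = -3/2 by -1 full period(s), and the series is 6-periodic.
At s = -3/2 the one-sided limits are v(-3/2^-) = 0 and v(-3/2^+) = 2.
By Dirichlet's theorem the series converges to their average, [(0) + (2)]/2 = 1.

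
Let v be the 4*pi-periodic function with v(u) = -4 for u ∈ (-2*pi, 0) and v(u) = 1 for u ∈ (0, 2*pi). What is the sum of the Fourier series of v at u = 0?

-3/2

At u = 0 the one-sided limits are v(0^-) = -4 and v(0^+) = 1.
By Dirichlet's theorem the series converges to their average, [(-4) + (1)]/2 = -3/2.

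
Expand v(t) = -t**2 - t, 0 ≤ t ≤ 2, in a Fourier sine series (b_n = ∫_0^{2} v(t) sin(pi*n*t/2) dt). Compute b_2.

b_2 = ∫_0^{2} (-t**2 - t) sin(pi*t) dt.
Integrating by parts twice (tabular method), an antiderivative of (-t**2 - t) sin(pi*t) is t**2*cos(pi*t)/pi - 2*t*sin(pi*t)/pi**2 + t*cos(pi*t)/pi - sin(pi*t)/pi**2 - 2*cos(pi*t)/pi**3; evaluating from 0 to 2: ∫_{0}^{2} (-t**2 - t) sin(pi*t) dt = (-2/pi**3 + 6/pi) - (-2/pi**3) = 6/pi.
Hence b_2 = 6/pi.

6/pi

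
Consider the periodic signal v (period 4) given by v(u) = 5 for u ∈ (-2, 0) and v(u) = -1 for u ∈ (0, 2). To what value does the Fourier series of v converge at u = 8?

2

u = 8 differs from u = 0 by 2 full period(s), and the series is 4-periodic.
At u = 0 the one-sided limits are v(0^-) = 5 and v(0^+) = -1.
By Dirichlet's theorem the series converges to their average, [(5) + (-1)]/2 = 2.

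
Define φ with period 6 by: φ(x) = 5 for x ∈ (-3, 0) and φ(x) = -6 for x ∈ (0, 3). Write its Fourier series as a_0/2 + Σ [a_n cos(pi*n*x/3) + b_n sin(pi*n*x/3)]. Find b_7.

-22/(7*pi)

b_7 = 1/3 ∫_{-3}^{3} φ(x) sin(7*pi*x/3) dx.
Split the integral at the breakpoints.
Directly, an antiderivative of (5) sin(7*pi*x/3) is -15*cos(7*pi*x/3)/(7*pi); evaluating from -3 to 0: ∫_{-3}^{0} (5) sin(7*pi*x/3) dx = (-15/(7*pi)) - (15/(7*pi)) = -30/(7*pi).
Directly, an antiderivative of (-6) sin(7*pi*x/3) is 18*cos(7*pi*x/3)/(7*pi); evaluating from 0 to 3: ∫_{0}^{3} (-6) sin(7*pi*x/3) dx = (-18/(7*pi)) - (18/(7*pi)) = -36/(7*pi).
Summing the pieces and multiplying by (1/3) gives b_7 = -22/(7*pi).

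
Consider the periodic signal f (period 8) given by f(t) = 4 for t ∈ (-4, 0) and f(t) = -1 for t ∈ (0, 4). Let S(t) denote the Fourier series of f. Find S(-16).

3/2

t = -16 differs from t = 0 by -2 full period(s), and the series is 8-periodic.
At t = 0 the one-sided limits are f(0^-) = 4 and f(0^+) = -1.
By Dirichlet's theorem the series converges to their average, [(4) + (-1)]/2 = 3/2.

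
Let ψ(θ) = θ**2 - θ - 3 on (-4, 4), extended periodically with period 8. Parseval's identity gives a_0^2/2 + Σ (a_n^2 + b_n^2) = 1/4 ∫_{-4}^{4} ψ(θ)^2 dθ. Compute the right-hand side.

1/4 ∫_{-4}^{4} ψ(θ)^2 dθ = 1/4 · (4024/15) = 1006/15.

1006/15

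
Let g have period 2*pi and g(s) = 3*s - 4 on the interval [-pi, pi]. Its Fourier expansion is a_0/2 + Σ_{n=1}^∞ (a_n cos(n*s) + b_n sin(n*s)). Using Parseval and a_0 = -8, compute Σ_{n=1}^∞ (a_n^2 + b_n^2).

Parseval: a_0^2/2 + Σ_{n≥1} (a_n^2+b_n^2) = 1/pi ∫_{-pi}^{pi} g(s)^2 ds = 32 + 6*pi**2.
Subtract a_0^2/2 = 32: Σ (a_n^2+b_n^2) = 6*pi**2.

6*pi**2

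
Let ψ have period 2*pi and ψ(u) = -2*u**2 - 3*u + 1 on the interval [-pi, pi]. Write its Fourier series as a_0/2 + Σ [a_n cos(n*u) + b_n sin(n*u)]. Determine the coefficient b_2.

3

b_2 = 1/pi ∫_{-pi}^{pi} ψ(u) sin(2*u) du.
Integrating by parts twice (tabular method), an antiderivative of (-2*u**2 - 3*u + 1) sin(2*u) is u**2*cos(2*u) - u*sin(2*u) + 3*u*cos(2*u)/2 - 3*sin(2*u)/4 - cos(2*u); evaluating from -pi to pi: ∫_{-pi}^{pi} (-2*u**2 - 3*u + 1) sin(2*u) du = (-1 + 3*pi/2 + pi**2) - (-3*pi/2 - 1 + pi**2) = 3*pi.
Hence b_2 = (1/pi)·(3*pi) = 3.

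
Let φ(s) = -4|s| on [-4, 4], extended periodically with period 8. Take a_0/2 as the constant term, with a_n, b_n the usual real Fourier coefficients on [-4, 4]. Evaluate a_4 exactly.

0

a_4 = 1/4 ∫_{-4}^{4} φ(s) cos(pi*s) ds.
φ is even and cos(pi*s) is even, so the integrand is even and a_4 = 1/2 ∫_0^{4} φ(s) cos(pi*s) ds.
Integrating by parts (boundary term plus one more integral), an antiderivative of (-4*s) cos(pi*s) is -4*s*sin(pi*s)/pi - 4*cos(pi*s)/pi**2; evaluating from 0 to 4: ∫_{0}^{4} (-4*s) cos(pi*s) ds = (-4/pi**2) - (-4/pi**2) = 0.
Hence a_4 = (1/2)·(0) = 0.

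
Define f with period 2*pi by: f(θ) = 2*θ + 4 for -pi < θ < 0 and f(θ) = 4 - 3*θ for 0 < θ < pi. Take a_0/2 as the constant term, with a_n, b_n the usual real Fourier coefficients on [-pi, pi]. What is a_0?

8 - 5*pi/2

a_0 = 1/pi ∫_{-pi}^{pi} f(θ) dθ = 1/pi · (pi*(16 - 5*pi)/2) = 8 - 5*pi/2.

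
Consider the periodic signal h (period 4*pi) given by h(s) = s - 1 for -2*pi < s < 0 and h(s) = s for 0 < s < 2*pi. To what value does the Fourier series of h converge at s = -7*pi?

s = -7*pi differs from s = pi by -2 full period(s), and the series is 4*pi-periodic.
h is continuous at s = pi with value pi, so the series converges to pi there.

pi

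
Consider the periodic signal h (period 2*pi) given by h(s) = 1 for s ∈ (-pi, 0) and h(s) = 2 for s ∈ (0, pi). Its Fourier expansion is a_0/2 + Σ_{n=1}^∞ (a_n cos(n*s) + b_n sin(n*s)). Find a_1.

a_1 = 1/pi ∫_{-pi}^{pi} h(s) cos(s) ds.
Split the integral at the breakpoints.
Directly, an antiderivative of (1) cos(s) is sin(s); evaluating from -pi to 0: ∫_{-pi}^{0} (1) cos(s) ds = (0) - (0) = 0.
Directly, an antiderivative of (2) cos(s) is 2*sin(s); evaluating from 0 to pi: ∫_{0}^{pi} (2) cos(s) ds = (0) - (0) = 0.
Summing the pieces and multiplying by (1/pi) gives a_1 = 0.

0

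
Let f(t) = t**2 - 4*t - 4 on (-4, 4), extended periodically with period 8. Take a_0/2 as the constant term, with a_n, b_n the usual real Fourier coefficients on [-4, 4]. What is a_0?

8/3

a_0 = 1/4 ∫_{-4}^{4} f(t) dt = 1/4 · (32/3) = 8/3.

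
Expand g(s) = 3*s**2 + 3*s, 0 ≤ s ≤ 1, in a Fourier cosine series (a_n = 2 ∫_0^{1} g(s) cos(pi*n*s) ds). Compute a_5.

-24/(25*pi**2)

a_5 = 2 ∫_0^{1} (3*s**2 + 3*s) cos(5*pi*s) ds.
Integrating by parts twice (tabular method), an antiderivative of (3*s**2 + 3*s) cos(5*pi*s) is 3*s**2*sin(5*pi*s)/(5*pi) + 3*s*sin(5*pi*s)/(5*pi) + 6*s*cos(5*pi*s)/(25*pi**2) - 6*sin(5*pi*s)/(125*pi**3) + 3*cos(5*pi*s)/(25*pi**2); evaluating from 0 to 1: ∫_{0}^{1} (3*s**2 + 3*s) cos(5*pi*s) ds = (-9/(25*pi**2)) - (3/(25*pi**2)) = -12/(25*pi**2).
Hence a_5 = 2·(-12/(25*pi**2)) = -24/(25*pi**2).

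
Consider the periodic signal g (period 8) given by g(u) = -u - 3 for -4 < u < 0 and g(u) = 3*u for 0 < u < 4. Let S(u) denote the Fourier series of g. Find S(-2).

g is continuous at u = -2 with value -1, so the series converges to -1 there.

-1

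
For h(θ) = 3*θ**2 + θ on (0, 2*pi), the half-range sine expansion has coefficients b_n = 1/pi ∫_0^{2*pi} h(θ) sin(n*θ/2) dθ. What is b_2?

b_2 = 1/pi ∫_0^{2*pi} (3*θ**2 + θ) sin(θ) dθ.
Integrating by parts twice (tabular method), an antiderivative of (3*θ**2 + θ) sin(θ) is -3*θ**2*cos(θ) + 6*θ*sin(θ) - θ*cos(θ) + sin(θ) + 6*cos(θ); evaluating from 0 to 2*pi: ∫_{0}^{2*pi} (3*θ**2 + θ) sin(θ) dθ = (-12*pi**2 - 2*pi + 6) - (6) = -2*pi*(1 + 6*pi).
Hence b_2 = (1/pi)·(-2*pi*(1 + 6*pi)) = -12*pi - 2.

-12*pi - 2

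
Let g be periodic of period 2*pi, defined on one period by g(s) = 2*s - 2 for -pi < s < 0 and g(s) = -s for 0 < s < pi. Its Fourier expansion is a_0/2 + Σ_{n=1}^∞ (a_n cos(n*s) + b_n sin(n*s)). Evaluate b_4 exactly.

b_4 = 1/pi ∫_{-pi}^{pi} g(s) sin(4*s) ds.
Split the integral at the breakpoints.
Integrating by parts (boundary term plus one more integral), an antiderivative of (2*s - 2) sin(4*s) is -s*cos(4*s)/2 + sin(4*s)/8 + cos(4*s)/2; evaluating from -pi to 0: ∫_{-pi}^{0} (2*s - 2) sin(4*s) ds = (1/2) - (1/2 + pi/2) = -pi/2.
Integrating by parts (boundary term plus one more integral), an antiderivative of (-s) sin(4*s) is s*cos(4*s)/4 - sin(4*s)/16; evaluating from 0 to pi: ∫_{0}^{pi} (-s) sin(4*s) ds = (pi/4) - (0) = pi/4.
Summing the pieces and multiplying by (1/pi) gives b_4 = -1/4.

-1/4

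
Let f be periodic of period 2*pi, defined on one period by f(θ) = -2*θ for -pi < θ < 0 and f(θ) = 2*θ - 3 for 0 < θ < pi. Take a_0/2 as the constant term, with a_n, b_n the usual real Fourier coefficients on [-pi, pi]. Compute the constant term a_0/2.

a_0 = 1/pi ∫_{-pi}^{pi} f(θ) dθ = 1/pi · (pi*(-3 + 2*pi)) = -3 + 2*pi.
So the constant term a_0/2 = -3/2 + pi.

-3/2 + pi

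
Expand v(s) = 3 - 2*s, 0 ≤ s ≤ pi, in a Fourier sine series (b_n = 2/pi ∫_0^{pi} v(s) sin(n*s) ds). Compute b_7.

4*(3 - pi)/(7*pi)

b_7 = 2/pi ∫_0^{pi} (3 - 2*s) sin(7*s) ds.
Integrating by parts (boundary term plus one more integral), an antiderivative of (3 - 2*s) sin(7*s) is 2*s*cos(7*s)/7 - 2*sin(7*s)/49 - 3*cos(7*s)/7; evaluating from 0 to pi: ∫_{0}^{pi} (3 - 2*s) sin(7*s) ds = (3/7 - 2*pi/7) - (-3/7) = 6/7 - 2*pi/7.
Hence b_7 = (2/pi)·(6/7 - 2*pi/7) = 4*(3 - pi)/(7*pi).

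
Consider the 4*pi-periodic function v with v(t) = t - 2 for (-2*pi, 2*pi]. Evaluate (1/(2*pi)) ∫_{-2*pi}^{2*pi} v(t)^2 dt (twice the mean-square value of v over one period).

(1/(2*pi)) ∫_{-2*pi}^{2*pi} v(t)^2 dt = (1/(2*pi)) · (16*pi*(3 + pi**2)/3) = 8 + 8*pi**2/3.

8 + 8*pi**2/3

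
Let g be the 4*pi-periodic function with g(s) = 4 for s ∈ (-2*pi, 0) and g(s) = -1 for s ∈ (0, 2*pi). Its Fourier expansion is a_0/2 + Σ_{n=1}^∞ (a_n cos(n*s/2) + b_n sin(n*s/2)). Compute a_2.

a_2 = (1/(2*pi)) ∫_{-2*pi}^{2*pi} g(s) cos(s) ds.
Split the integral at the breakpoints.
Directly, an antiderivative of (4) cos(s) is 4*sin(s); evaluating from -2*pi to 0: ∫_{-2*pi}^{0} (4) cos(s) ds = (0) - (0) = 0.
Directly, an antiderivative of (-1) cos(s) is -sin(s); evaluating from 0 to 2*pi: ∫_{0}^{2*pi} (-1) cos(s) ds = (0) - (0) = 0.
Summing the pieces and multiplying by (1/(2*pi)) gives a_2 = 0.

0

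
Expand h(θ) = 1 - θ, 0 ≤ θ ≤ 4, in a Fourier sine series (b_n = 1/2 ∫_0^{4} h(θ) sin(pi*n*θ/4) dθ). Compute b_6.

b_6 = 1/2 ∫_0^{4} (1 - θ) sin(3*pi*θ/2) dθ.
Integrating by parts (boundary term plus one more integral), an antiderivative of (1 - θ) sin(3*pi*θ/2) is 2*θ*cos(3*pi*θ/2)/(3*pi) - 4*sin(3*pi*θ/2)/(9*pi**2) - 2*cos(3*pi*θ/2)/(3*pi); evaluating from 0 to 4: ∫_{0}^{4} (1 - θ) sin(3*pi*θ/2) dθ = (2/pi) - (-2/(3*pi)) = 8/(3*pi).
Hence b_6 = (1/2)·(8/(3*pi)) = 4/(3*pi).

4/(3*pi)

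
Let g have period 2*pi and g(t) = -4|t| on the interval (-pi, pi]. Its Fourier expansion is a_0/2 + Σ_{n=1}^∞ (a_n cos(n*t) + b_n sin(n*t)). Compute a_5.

16/(25*pi)

a_5 = 1/pi ∫_{-pi}^{pi} g(t) cos(5*t) dt.
g is even and cos(5*t) is even, so the integrand is even and a_5 = 2/pi ∫_0^{pi} g(t) cos(5*t) dt.
Integrating by parts (boundary term plus one more integral), an antiderivative of (-4*t) cos(5*t) is -4*t*sin(5*t)/5 - 4*cos(5*t)/25; evaluating from 0 to pi: ∫_{0}^{pi} (-4*t) cos(5*t) dt = (4/25) - (-4/25) = 8/25.
Hence a_5 = (2/pi)·(8/25) = 16/(25*pi).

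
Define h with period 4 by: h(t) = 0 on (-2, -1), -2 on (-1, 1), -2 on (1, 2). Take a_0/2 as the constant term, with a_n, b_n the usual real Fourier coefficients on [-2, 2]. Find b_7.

-2/(7*pi)

b_7 = 1/2 ∫_{-2}^{2} h(t) sin(7*pi*t/2) dt.
Split the integral at the breakpoints.
∫_{-2}^{-1} (0) sin(7*pi*t/2) dt = 0.
Directly, an antiderivative of (-2) sin(7*pi*t/2) is 4*cos(7*pi*t/2)/(7*pi); evaluating from -1 to 1: ∫_{-1}^{1} (-2) sin(7*pi*t/2) dt = (0) - (0) = 0.
Directly, an antiderivative of (-2) sin(7*pi*t/2) is 4*cos(7*pi*t/2)/(7*pi); evaluating from 1 to 2: ∫_{1}^{2} (-2) sin(7*pi*t/2) dt = (-4/(7*pi)) - (0) = -4/(7*pi).
Summing the pieces and multiplying by (1/2) gives b_7 = -2/(7*pi).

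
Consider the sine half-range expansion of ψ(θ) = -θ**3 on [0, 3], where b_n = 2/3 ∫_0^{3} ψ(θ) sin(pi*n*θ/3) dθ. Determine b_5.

54*(6 - 25*pi**2)/(125*pi**3)

b_5 = 2/3 ∫_0^{3} (-θ**3) sin(5*pi*θ/3) dθ.
Integrating by parts three times (tabular method), an antiderivative of (-θ**3) sin(5*pi*θ/3) is 3*θ**3*cos(5*pi*θ/3)/(5*pi) - 27*θ**2*sin(5*pi*θ/3)/(25*pi**2) - 162*θ*cos(5*pi*θ/3)/(125*pi**3) + 486*sin(5*pi*θ/3)/(625*pi**4); evaluating from 0 to 3: ∫_{0}^{3} (-θ**3) sin(5*pi*θ/3) dθ = (81*(6 - 25*pi**2)/(125*pi**3)) - (0) = 81*(6 - 25*pi**2)/(125*pi**3).
Hence b_5 = (2/3)·(81*(6 - 25*pi**2)/(125*pi**3)) = 54*(6 - 25*pi**2)/(125*pi**3).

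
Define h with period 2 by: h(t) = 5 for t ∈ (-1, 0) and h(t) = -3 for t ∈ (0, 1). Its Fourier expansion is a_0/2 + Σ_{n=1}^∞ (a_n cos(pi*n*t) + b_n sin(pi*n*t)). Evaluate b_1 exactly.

-16/pi

b_1 = ∫_{-1}^{1} h(t) sin(pi*t) dt.
Split the integral at the breakpoints.
Directly, an antiderivative of (5) sin(pi*t) is -5*cos(pi*t)/pi; evaluating from -1 to 0: ∫_{-1}^{0} (5) sin(pi*t) dt = (-5/pi) - (5/pi) = -10/pi.
Directly, an antiderivative of (-3) sin(pi*t) is 3*cos(pi*t)/pi; evaluating from 0 to 1: ∫_{0}^{1} (-3) sin(pi*t) dt = (-3/pi) - (3/pi) = -6/pi.
Summing the pieces gives b_1 = -16/pi.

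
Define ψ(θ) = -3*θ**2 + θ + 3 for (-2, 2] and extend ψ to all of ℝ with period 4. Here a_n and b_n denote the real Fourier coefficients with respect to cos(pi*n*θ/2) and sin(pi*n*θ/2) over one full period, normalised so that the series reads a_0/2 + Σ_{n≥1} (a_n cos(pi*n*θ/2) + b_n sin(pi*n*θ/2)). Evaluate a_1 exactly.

48/pi**2

a_1 = 1/2 ∫_{-2}^{2} ψ(θ) cos(pi*θ/2) dθ.
Integrating by parts twice (tabular method), an antiderivative of (-3*θ**2 + θ + 3) cos(pi*θ/2) is -6*θ**2*sin(pi*θ/2)/pi + 2*θ*sin(pi*θ/2)/pi - 24*θ*cos(pi*θ/2)/pi**2 + 48*sin(pi*θ/2)/pi**3 + 6*sin(pi*θ/2)/pi + 4*cos(pi*θ/2)/pi**2; evaluating from -2 to 2: ∫_{-2}^{2} (-3*θ**2 + θ + 3) cos(pi*θ/2) dθ = (44/pi**2) - (-52/pi**2) = 96/pi**2.
Hence a_1 = (1/2)·(96/pi**2) = 48/pi**2.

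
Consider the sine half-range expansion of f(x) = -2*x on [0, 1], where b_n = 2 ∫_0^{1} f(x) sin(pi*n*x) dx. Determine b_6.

b_6 = 2 ∫_0^{1} (-2*x) sin(6*pi*x) dx.
Integrating by parts (boundary term plus one more integral), an antiderivative of (-2*x) sin(6*pi*x) is x*cos(6*pi*x)/(3*pi) - sin(6*pi*x)/(18*pi**2); evaluating from 0 to 1: ∫_{0}^{1} (-2*x) sin(6*pi*x) dx = (1/(3*pi)) - (0) = 1/(3*pi).
Hence b_6 = 2·(1/(3*pi)) = 2/(3*pi).

2/(3*pi)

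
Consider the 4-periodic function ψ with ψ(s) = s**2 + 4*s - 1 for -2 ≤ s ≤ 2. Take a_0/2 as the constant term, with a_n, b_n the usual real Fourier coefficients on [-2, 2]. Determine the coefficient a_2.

4/pi**2

a_2 = 1/2 ∫_{-2}^{2} ψ(s) cos(pi*s) ds.
Integrating by parts twice (tabular method), an antiderivative of (s**2 + 4*s - 1) cos(pi*s) is s**2*sin(pi*s)/pi + 4*s*sin(pi*s)/pi + 2*s*cos(pi*s)/pi**2 - sin(pi*s)/pi - 2*sin(pi*s)/pi**3 + 4*cos(pi*s)/pi**2; evaluating from -2 to 2: ∫_{-2}^{2} (s**2 + 4*s - 1) cos(pi*s) ds = (8/pi**2) - (0) = 8/pi**2.
Hence a_2 = (1/2)·(8/pi**2) = 4/pi**2.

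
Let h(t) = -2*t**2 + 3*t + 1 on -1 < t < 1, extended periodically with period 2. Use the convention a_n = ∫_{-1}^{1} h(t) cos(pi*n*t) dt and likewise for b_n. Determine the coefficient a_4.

-1/(2*pi**2)

a_4 = ∫_{-1}^{1} h(t) cos(4*pi*t) dt.
Integrating by parts twice (tabular method), an antiderivative of (-2*t**2 + 3*t + 1) cos(4*pi*t) is -t**2*sin(4*pi*t)/(2*pi) + 3*t*sin(4*pi*t)/(4*pi) - t*cos(4*pi*t)/(4*pi**2) + sin(4*pi*t)/(16*pi**3) + sin(4*pi*t)/(4*pi) + 3*cos(4*pi*t)/(16*pi**2); evaluating from -1 to 1: ∫_{-1}^{1} (-2*t**2 + 3*t + 1) cos(4*pi*t) dt = (-1/(16*pi**2)) - (7/(16*pi**2)) = -1/(2*pi**2).
Hence a_4 = -1/(2*pi**2).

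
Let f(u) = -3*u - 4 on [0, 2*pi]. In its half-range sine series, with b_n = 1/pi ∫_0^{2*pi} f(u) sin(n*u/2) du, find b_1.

-12 - 16/pi

b_1 = 1/pi ∫_0^{2*pi} (-3*u - 4) sin(u/2) du.
Integrating by parts (boundary term plus one more integral), an antiderivative of (-3*u - 4) sin(u/2) is 6*u*cos(u/2) - 12*sin(u/2) + 8*cos(u/2); evaluating from 0 to 2*pi: ∫_{0}^{2*pi} (-3*u - 4) sin(u/2) du = (-12*pi - 8) - (8) = -12*pi - 16.
Hence b_1 = (1/pi)·(-12*pi - 16) = -12 - 16/pi.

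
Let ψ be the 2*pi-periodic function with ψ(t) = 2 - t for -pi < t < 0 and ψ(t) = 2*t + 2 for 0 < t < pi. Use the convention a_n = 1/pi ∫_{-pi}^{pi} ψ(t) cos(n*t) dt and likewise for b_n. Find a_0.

4 + 3*pi/2

a_0 = 1/pi ∫_{-pi}^{pi} ψ(t) dt = 1/pi · (pi*(8 + 3*pi)/2) = 4 + 3*pi/2.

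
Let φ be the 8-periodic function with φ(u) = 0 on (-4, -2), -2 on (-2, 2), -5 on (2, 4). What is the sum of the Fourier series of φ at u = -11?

0

u = -11 differs from u = -3 by -1 full period(s), and the series is 8-periodic.
φ is continuous at u = -3 with value 0, so the series converges to 0 there.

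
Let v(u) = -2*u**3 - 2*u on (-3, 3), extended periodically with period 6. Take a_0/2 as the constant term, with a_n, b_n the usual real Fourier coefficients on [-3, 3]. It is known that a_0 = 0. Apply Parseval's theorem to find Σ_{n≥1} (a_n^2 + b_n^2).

39072/35

Parseval: a_0^2/2 + Σ_{n≥1} (a_n^2+b_n^2) = 1/3 ∫_{-3}^{3} v(u)^2 du = 39072/35.
Subtract a_0^2/2 = 0: Σ (a_n^2+b_n^2) = 39072/35.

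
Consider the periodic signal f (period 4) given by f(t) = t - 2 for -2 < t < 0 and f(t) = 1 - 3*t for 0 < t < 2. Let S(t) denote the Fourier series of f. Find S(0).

At t = 0 the one-sided limits are f(0^-) = -2 and f(0^+) = 1.
By Dirichlet's theorem the series converges to their average, [(-2) + (1)]/2 = -1/2.

-1/2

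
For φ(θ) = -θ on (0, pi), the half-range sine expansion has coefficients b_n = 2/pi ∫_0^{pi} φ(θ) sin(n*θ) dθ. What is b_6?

1/3

b_6 = 2/pi ∫_0^{pi} (-θ) sin(6*θ) dθ.
Integrating by parts (boundary term plus one more integral), an antiderivative of (-θ) sin(6*θ) is θ*cos(6*θ)/6 - sin(6*θ)/36; evaluating from 0 to pi: ∫_{0}^{pi} (-θ) sin(6*θ) dθ = (pi/6) - (0) = pi/6.
Hence b_6 = (2/pi)·(pi/6) = 1/3.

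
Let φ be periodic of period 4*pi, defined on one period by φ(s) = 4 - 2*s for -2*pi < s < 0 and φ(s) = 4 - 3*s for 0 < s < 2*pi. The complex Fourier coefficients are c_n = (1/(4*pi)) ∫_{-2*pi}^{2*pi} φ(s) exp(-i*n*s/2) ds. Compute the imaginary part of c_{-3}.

Since φ is real-valued, Im(c_{-3}) = -(1/(4*pi)) ∫_{-2*pi}^{2*pi} φ(s) sin(-3*s/2) ds = b_{3}/2.
Split the integral at the breakpoints.
Integrating by parts (boundary term plus one more integral), an antiderivative of (4 - 2*s) sin(-3*s/2) is -4*s*cos(3*s/2)/3 + 8*sin(3*s/2)/9 + 8*cos(3*s/2)/3; evaluating from -2*pi to 0: ∫_{-2*pi}^{0} (4 - 2*s) sin(-3*s/2) ds = (8/3) - (-8*pi/3 - 8/3) = 16/3 + 8*pi/3.
Integrating by parts (boundary term plus one more integral), an antiderivative of (4 - 3*s) sin(-3*s/2) is -2*s*cos(3*s/2) + 4*sin(3*s/2)/3 + 8*cos(3*s/2)/3; evaluating from 0 to 2*pi: ∫_{0}^{2*pi} (4 - 3*s) sin(-3*s/2) ds = (-8/3 + 4*pi) - (8/3) = -16/3 + 4*pi.
So ∫_{-2*pi}^{2*pi} φ(s) sin(-3*s/2) ds = 20*pi/3.
Hence Im(c_{-3}) = (-1/(4*pi))·(20*pi/3) = -5/3.

-5/3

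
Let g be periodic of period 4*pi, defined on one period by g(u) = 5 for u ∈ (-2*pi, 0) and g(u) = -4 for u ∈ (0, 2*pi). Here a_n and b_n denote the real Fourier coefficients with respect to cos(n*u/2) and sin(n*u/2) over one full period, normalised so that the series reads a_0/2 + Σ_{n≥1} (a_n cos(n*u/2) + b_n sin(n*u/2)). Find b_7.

b_7 = (1/(2*pi)) ∫_{-2*pi}^{2*pi} g(u) sin(7*u/2) du.
Split the integral at the breakpoints.
Directly, an antiderivative of (5) sin(7*u/2) is -10*cos(7*u/2)/7; evaluating from -2*pi to 0: ∫_{-2*pi}^{0} (5) sin(7*u/2) du = (-10/7) - (10/7) = -20/7.
Directly, an antiderivative of (-4) sin(7*u/2) is 8*cos(7*u/2)/7; evaluating from 0 to 2*pi: ∫_{0}^{2*pi} (-4) sin(7*u/2) du = (-8/7) - (8/7) = -16/7.
Summing the pieces and multiplying by (1/(2*pi)) gives b_7 = -18/(7*pi).

-18/(7*pi)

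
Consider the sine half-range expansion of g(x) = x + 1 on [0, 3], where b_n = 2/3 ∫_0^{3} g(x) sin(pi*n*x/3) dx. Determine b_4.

b_4 = 2/3 ∫_0^{3} (x + 1) sin(4*pi*x/3) dx.
Integrating by parts (boundary term plus one more integral), an antiderivative of (x + 1) sin(4*pi*x/3) is -3*x*cos(4*pi*x/3)/(4*pi) + 9*sin(4*pi*x/3)/(16*pi**2) - 3*cos(4*pi*x/3)/(4*pi); evaluating from 0 to 3: ∫_{0}^{3} (x + 1) sin(4*pi*x/3) dx = (-3/pi) - (-3/(4*pi)) = -9/(4*pi).
Hence b_4 = (2/3)·(-9/(4*pi)) = -3/(2*pi).

-3/(2*pi)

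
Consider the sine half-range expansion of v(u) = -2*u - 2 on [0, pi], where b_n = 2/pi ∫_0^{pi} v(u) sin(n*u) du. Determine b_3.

b_3 = 2/pi ∫_0^{pi} (-2*u - 2) sin(3*u) du.
Integrating by parts (boundary term plus one more integral), an antiderivative of (-2*u - 2) sin(3*u) is 2*u*cos(3*u)/3 - 2*sin(3*u)/9 + 2*cos(3*u)/3; evaluating from 0 to pi: ∫_{0}^{pi} (-2*u - 2) sin(3*u) du = (-2*pi/3 - 2/3) - (2/3) = -2*pi/3 - 4/3.
Hence b_3 = (2/pi)·(-2*pi/3 - 4/3) = 4*(-pi - 2)/(3*pi).

4*(-pi - 2)/(3*pi)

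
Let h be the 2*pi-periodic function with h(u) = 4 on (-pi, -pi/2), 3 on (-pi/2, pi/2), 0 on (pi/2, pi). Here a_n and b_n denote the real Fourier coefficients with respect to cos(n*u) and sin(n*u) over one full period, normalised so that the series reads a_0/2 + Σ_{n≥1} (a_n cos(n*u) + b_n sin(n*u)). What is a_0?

a_0 = 1/pi ∫_{-pi}^{pi} h(u) du = 1/pi · (5*pi) = 5.

5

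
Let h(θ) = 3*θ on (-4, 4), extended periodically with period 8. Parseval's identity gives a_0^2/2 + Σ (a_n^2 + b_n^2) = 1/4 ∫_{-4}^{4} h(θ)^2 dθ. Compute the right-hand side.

96

1/4 ∫_{-4}^{4} h(θ)^2 dθ = 1/4 · (384) = 96.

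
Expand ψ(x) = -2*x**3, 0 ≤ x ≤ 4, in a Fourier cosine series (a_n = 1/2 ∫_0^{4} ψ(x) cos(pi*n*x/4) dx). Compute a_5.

768*(-4 + 25*pi**2)/(625*pi**4)

a_5 = 1/2 ∫_0^{4} (-2*x**3) cos(5*pi*x/4) dx.
Integrating by parts three times (tabular method), an antiderivative of (-2*x**3) cos(5*pi*x/4) is -8*x**3*sin(5*pi*x/4)/(5*pi) - 96*x**2*cos(5*pi*x/4)/(25*pi**2) + 768*x*sin(5*pi*x/4)/(125*pi**3) + 3072*cos(5*pi*x/4)/(625*pi**4); evaluating from 0 to 4: ∫_{0}^{4} (-2*x**3) cos(5*pi*x/4) dx = (1536*(-2 + 25*pi**2)/(625*pi**4)) - (3072/(625*pi**4)) = 1536*(-4 + 25*pi**2)/(625*pi**4).
Hence a_5 = (1/2)·(1536*(-4 + 25*pi**2)/(625*pi**4)) = 768*(-4 + 25*pi**2)/(625*pi**4).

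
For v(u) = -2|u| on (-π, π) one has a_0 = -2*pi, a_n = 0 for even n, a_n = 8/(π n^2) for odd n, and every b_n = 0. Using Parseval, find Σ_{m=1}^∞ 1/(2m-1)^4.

pi**4/96

Parseval: a_0^2/2 + Σ a_n^2 = (1/π) ∫_{-π}^{π} v(u)^2 du = 8*pi**2/3.
Subtract a_0^2/2 = 2*pi**2: Σ a_n^2 = 2*pi**2/3.
Only odd n contribute, with a_n^2 = 64/(π^2 n^4), so Σ_{m≥1} 1/(2m-1)^4 = π^2·(2*pi**2/3)/64 = pi**4/96.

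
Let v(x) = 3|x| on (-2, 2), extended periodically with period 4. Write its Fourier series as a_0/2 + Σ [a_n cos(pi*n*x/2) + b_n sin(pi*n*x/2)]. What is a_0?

6

a_0 = 1/2 ∫_{-2}^{2} v(x) dx = 1/2 · (12) = 6.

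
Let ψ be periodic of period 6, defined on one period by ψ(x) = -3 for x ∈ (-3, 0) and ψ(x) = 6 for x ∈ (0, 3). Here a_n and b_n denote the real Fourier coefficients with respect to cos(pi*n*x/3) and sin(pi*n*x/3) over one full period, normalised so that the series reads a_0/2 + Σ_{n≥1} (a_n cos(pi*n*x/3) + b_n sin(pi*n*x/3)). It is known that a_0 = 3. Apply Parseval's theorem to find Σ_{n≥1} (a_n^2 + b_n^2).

Parseval: a_0^2/2 + Σ_{n≥1} (a_n^2+b_n^2) = 1/3 ∫_{-3}^{3} ψ(x)^2 dx = 45.
Subtract a_0^2/2 = 9/2: Σ (a_n^2+b_n^2) = 81/2.

81/2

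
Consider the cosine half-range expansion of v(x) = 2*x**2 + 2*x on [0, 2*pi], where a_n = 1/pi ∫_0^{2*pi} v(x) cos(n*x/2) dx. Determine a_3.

16*(-2*pi - 1)/(9*pi)

a_3 = 1/pi ∫_0^{2*pi} (2*x**2 + 2*x) cos(3*x/2) dx.
Integrating by parts twice (tabular method), an antiderivative of (2*x**2 + 2*x) cos(3*x/2) is 4*x**2*sin(3*x/2)/3 + 4*x*sin(3*x/2)/3 + 16*x*cos(3*x/2)/9 - 32*sin(3*x/2)/27 + 8*cos(3*x/2)/9; evaluating from 0 to 2*pi: ∫_{0}^{2*pi} (2*x**2 + 2*x) cos(3*x/2) dx = (-32*pi/9 - 8/9) - (8/9) = -32*pi/9 - 16/9.
Hence a_3 = (1/pi)·(-32*pi/9 - 16/9) = 16*(-2*pi - 1)/(9*pi).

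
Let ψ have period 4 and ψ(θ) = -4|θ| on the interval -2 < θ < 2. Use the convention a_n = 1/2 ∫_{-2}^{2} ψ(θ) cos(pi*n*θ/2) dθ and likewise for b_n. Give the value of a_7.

32/(49*pi**2)

a_7 = 1/2 ∫_{-2}^{2} ψ(θ) cos(7*pi*θ/2) dθ.
ψ is even and cos(7*pi*θ/2) is even, so the integrand is even and a_7 = ∫_0^{2} ψ(θ) cos(7*pi*θ/2) dθ.
Integrating by parts (boundary term plus one more integral), an antiderivative of (-4*θ) cos(7*pi*θ/2) is -8*θ*sin(7*pi*θ/2)/(7*pi) - 16*cos(7*pi*θ/2)/(49*pi**2); evaluating from 0 to 2: ∫_{0}^{2} (-4*θ) cos(7*pi*θ/2) dθ = (16/(49*pi**2)) - (-16/(49*pi**2)) = 32/(49*pi**2).
Hence a_7 = 32/(49*pi**2).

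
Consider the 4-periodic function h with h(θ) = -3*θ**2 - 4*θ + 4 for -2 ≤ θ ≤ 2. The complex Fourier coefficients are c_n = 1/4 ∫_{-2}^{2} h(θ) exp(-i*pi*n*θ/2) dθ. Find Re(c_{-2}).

-6/pi**2

Since h is real-valued, Re(c_{-2}) = 1/4 ∫_{-2}^{2} h(θ) cos(-pi*θ) dθ = a_{2}/2.
Integrating by parts twice (tabular method), an antiderivative of (-3*θ**2 - 4*θ + 4) cos(-pi*θ) is -3*θ**2*sin(pi*θ)/pi - 4*θ*sin(pi*θ)/pi - 6*θ*cos(pi*θ)/pi**2 + 6*sin(pi*θ)/pi**3 + 4*sin(pi*θ)/pi - 4*cos(pi*θ)/pi**2; evaluating from -2 to 2: ∫_{-2}^{2} (-3*θ**2 - 4*θ + 4) cos(-pi*θ) dθ = (-16/pi**2) - (8/pi**2) = -24/pi**2.
Hence Re(c_{-2}) = (1/4)·(-24/pi**2) = -6/pi**2.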